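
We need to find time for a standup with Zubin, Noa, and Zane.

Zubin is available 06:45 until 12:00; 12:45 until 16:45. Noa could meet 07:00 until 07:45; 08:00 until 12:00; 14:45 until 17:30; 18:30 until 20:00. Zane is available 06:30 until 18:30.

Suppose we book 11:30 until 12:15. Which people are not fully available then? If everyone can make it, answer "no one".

Noa, Zubin

Zubin: not fully free for 11:30-12:15. Noa: not fully free for 11:30-12:15. Zane: free for 11:30-12:15.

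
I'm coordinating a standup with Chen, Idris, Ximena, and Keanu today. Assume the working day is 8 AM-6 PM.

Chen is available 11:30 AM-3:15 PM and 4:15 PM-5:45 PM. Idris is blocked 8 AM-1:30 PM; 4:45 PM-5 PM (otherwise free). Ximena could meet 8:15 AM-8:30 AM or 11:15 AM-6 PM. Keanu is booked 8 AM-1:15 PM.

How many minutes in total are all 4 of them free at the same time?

Chen free: 11:30-15:15, 16:15-17:45.
Idris free: 13:30-16:45, 17:00-18:00 (invert busy blocks within the working day).
Ximena free: 08:15-08:30, 11:15-18:00.
Keanu free: 13:15-18:00 (invert busy blocks within the working day).
Chen ∩ Idris: 13:30-15:15, 16:15-16:45, 17:00-17:45.
Chen ∩ Idris ∩ Ximena: 13:30-15:15, 16:15-16:45, 17:00-17:45.
Chen ∩ Idris ∩ Ximena ∩ Keanu: 13:30-15:15, 16:15-16:45, 17:00-17:45.
Summing the common windows: 105 + 30 + 45 = 180 minutes.

180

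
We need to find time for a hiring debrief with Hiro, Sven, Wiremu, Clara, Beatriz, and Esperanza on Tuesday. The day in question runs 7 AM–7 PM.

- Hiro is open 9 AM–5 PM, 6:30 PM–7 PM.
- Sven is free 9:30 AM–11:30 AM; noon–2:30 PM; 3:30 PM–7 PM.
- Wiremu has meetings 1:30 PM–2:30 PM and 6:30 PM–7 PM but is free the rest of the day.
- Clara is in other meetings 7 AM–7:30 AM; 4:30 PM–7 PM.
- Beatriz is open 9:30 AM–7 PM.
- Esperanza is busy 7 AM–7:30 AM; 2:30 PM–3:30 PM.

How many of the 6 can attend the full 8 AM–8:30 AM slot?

3

Hiro free: 09:00-17:00, 18:30-19:00.
Sven free: 09:30-11:30, 12:00-14:30, 15:30-19:00.
Wiremu free: 07:00-13:30, 14:30-18:30 (invert busy blocks within the working day).
Clara free: 07:30-16:30 (invert busy blocks within the working day).
Beatriz free: 09:30-19:00.
Esperanza free: 07:30-14:30, 15:30-19:00 (invert busy blocks within the working day).
Wiremu, Clara, and Esperanza can make the full 08:00-08:30 slot — that's 3.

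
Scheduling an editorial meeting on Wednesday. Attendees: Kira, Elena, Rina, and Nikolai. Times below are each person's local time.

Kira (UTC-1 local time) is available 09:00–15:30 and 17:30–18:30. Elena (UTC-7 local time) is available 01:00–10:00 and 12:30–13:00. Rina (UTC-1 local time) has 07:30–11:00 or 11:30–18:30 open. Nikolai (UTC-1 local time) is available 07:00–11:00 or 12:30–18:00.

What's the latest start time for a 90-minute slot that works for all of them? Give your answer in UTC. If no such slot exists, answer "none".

Kira in UTC: 10:00-16:30, 18:30-19:30 (add 1h to convert from UTC-1).
Elena in UTC: 08:00-17:00, 19:30-20:00 (add 7h to convert from UTC-7).
Rina in UTC: 08:30-12:00, 12:30-19:30 (add 1h to convert from UTC-1).
Nikolai in UTC: 08:00-12:00, 13:30-19:00 (add 1h to convert from UTC-1).
Kira ∩ Elena: 10:00-16:30.
Kira ∩ Elena ∩ Rina: 10:00-12:00, 12:30-16:30.
Kira ∩ Elena ∩ Rina ∩ Nikolai: 10:00-12:00, 13:30-16:30.
Those are the intersection windows.
The last common window of at least 90 minutes is 13:30-16:30; a 90-minute meeting can start as late as 15:00 and still end by 16:30.

15:00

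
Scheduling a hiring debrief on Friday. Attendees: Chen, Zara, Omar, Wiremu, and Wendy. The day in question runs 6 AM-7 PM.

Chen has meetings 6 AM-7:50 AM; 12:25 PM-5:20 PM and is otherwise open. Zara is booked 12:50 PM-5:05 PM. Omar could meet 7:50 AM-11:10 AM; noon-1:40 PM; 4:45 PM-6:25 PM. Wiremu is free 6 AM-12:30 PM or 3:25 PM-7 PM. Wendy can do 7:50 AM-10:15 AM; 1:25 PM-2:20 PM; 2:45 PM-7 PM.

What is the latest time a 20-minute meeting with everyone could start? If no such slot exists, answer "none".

18:05

Chen free: 07:50-12:25, 17:20-19:00 (invert busy blocks within the working day).
Zara free: 06:00-12:50, 17:05-19:00 (invert busy blocks within the working day).
Omar free: 07:50-11:10, 12:00-13:40, 16:45-18:25.
Wiremu free: 06:00-12:30, 15:25-19:00.
Wendy free: 07:50-10:15, 13:25-14:20, 14:45-19:00.
Chen ∩ Zara: 07:50-12:25, 17:20-19:00.
Chen ∩ Zara ∩ Omar: 07:50-11:10, 12:00-12:25, 17:20-18:25.
Chen ∩ Zara ∩ Omar ∩ Wiremu: 07:50-11:10, 12:00-12:25, 17:20-18:25.
Chen ∩ Zara ∩ Omar ∩ Wiremu ∩ Wendy: 07:50-10:15, 17:20-18:25.
The last common window of at least 20 minutes is 17:20-18:25; a 20-minute meeting can start as late as 18:05 and still end by 18:25.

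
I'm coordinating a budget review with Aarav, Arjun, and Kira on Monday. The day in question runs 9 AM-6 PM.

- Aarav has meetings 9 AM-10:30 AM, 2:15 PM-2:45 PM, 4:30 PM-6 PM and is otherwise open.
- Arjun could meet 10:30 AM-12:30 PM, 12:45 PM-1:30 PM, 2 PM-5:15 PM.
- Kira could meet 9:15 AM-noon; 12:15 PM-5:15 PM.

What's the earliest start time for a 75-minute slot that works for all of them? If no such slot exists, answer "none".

Aarav free: 10:30-14:15, 14:45-16:30 (invert busy blocks within the working day).
Arjun free: 10:30-12:30, 12:45-13:30, 14:00-17:15.
Kira free: 09:15-12:00, 12:15-17:15.
Aarav ∩ Arjun: 10:30-12:30, 12:45-13:30, 14:00-14:15, 14:45-16:30.
Aarav ∩ Arjun ∩ Kira: 10:30-12:00, 12:15-12:30, 12:45-13:30, 14:00-14:15, 14:45-16:30.
The first common window of at least 75 minutes is 10:30-12:00, so the earliest start is 10:30.

10:30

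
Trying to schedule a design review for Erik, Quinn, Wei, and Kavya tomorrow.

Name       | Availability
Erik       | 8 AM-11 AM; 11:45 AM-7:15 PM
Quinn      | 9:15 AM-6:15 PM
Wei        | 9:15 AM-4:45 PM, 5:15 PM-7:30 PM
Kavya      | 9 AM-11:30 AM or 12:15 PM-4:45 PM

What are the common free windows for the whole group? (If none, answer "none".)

Erik ∩ Quinn: 09:15-11:00, 11:45-18:15.
Erik ∩ Quinn ∩ Wei: 09:15-11:00, 11:45-16:45, 17:15-18:15.
Erik ∩ Quinn ∩ Wei ∩ Kavya: 09:15-11:00, 12:15-16:45.

09:15-11:00, 12:15-16:45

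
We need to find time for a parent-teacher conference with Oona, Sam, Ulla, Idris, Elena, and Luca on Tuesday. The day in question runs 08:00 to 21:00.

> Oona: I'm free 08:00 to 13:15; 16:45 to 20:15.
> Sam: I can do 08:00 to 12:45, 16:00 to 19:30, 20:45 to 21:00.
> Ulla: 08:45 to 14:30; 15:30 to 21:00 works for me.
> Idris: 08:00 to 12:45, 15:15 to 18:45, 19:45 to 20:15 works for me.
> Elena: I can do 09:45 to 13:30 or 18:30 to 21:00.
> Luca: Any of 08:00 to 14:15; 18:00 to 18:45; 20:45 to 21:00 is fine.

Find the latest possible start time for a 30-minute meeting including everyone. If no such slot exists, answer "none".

Oona ∩ Sam: 08:00-12:45, 16:45-19:30.
Oona ∩ Sam ∩ Ulla: 08:45-12:45, 16:45-19:30.
Oona ∩ Sam ∩ Ulla ∩ Idris: 08:45-12:45, 16:45-18:45.
Oona ∩ Sam ∩ Ulla ∩ Idris ∩ Elena: 09:45-12:45, 18:30-18:45.
Oona ∩ Sam ∩ Ulla ∩ Idris ∩ Elena ∩ Luca: 09:45-12:45, 18:30-18:45.
The last common window of at least 30 minutes is 09:45-12:45; a 30-minute meeting can start as late as 12:15 and still end by 12:45.

12:15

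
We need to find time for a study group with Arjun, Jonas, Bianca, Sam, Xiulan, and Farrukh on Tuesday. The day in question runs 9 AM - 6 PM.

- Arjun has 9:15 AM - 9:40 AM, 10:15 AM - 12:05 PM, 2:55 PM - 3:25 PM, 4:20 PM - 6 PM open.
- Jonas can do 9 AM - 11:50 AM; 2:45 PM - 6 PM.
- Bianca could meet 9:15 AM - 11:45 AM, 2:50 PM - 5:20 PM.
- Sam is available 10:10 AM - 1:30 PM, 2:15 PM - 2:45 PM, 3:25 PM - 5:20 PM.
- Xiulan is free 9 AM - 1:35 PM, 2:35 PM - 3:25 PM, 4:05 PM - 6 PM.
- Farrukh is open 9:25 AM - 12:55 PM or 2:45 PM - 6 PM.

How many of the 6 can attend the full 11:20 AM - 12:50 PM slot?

Sam, Xiulan, and Farrukh can make the full 11:20-12:50 slot — that's 3.

3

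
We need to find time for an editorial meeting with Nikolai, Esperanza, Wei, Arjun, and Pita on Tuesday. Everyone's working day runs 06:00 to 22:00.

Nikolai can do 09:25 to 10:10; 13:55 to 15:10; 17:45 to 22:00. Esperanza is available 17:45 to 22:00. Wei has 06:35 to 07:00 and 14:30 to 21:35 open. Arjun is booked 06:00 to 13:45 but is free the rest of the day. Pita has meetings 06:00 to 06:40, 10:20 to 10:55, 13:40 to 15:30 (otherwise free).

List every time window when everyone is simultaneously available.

17:45-21:35

Nikolai free: 09:25-10:10, 13:55-15:10, 17:45-22:00.
Esperanza free: 17:45-22:00.
Wei free: 06:35-07:00, 14:30-21:35.
Arjun free: 13:45-22:00 (invert busy blocks within the working day).
Pita free: 06:40-10:20, 10:55-13:40, 15:30-22:00 (invert busy blocks within the working day).
Nikolai ∩ Esperanza: 17:45-22:00.
Nikolai ∩ Esperanza ∩ Wei: 17:45-21:35.
Nikolai ∩ Esperanza ∩ Wei ∩ Arjun: 17:45-21:35.
Nikolai ∩ Esperanza ∩ Wei ∩ Arjun ∩ Pita: 17:45-21:35.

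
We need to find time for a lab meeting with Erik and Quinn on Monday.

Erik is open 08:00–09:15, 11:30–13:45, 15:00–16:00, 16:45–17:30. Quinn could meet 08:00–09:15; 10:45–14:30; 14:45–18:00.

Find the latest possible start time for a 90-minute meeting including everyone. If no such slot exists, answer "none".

Erik ∩ Quinn: 08:00-09:15, 11:30-13:45, 15:00-16:00, 16:45-17:30.
So the common availability across everyone is 08:00-09:15, 11:30-13:45, 15:00-16:00, 16:45-17:30.
The last common window of at least 90 minutes is 11:30-13:45; a 90-minute meeting can start as late as 12:15 and still end by 13:45.

12:15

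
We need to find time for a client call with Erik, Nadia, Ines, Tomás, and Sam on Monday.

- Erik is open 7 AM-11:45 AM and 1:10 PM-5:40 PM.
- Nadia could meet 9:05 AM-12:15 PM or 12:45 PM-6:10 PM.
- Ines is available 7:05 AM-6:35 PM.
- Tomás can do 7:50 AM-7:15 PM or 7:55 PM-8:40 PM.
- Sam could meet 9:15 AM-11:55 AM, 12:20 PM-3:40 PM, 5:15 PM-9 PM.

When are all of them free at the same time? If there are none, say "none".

Erik ∩ Nadia: 09:05-11:45, 13:10-17:40.
Erik ∩ Nadia ∩ Ines: 09:05-11:45, 13:10-17:40.
Erik ∩ Nadia ∩ Ines ∩ Tomás: 09:05-11:45, 13:10-17:40.
Erik ∩ Nadia ∩ Ines ∩ Tomás ∩ Sam: 09:15-11:45, 13:10-15:40, 17:15-17:40.

09:15-11:45, 13:10-15:40, 17:15-17:40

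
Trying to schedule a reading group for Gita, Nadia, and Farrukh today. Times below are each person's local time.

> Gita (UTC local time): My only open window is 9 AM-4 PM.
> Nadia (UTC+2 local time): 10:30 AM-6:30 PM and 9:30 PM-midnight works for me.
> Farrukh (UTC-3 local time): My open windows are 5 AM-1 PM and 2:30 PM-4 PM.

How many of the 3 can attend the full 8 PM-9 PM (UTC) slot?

1

Gita in UTC: 09:00-16:00.
Nadia in UTC: 08:30-16:30, 19:30-22:00 (subtract 2h to convert from UTC+2).
Farrukh in UTC: 08:00-16:00, 17:30-19:00 (add 3h to convert from UTC-3).
Nadia can make the full 20:00-21:00 slot — that's 1.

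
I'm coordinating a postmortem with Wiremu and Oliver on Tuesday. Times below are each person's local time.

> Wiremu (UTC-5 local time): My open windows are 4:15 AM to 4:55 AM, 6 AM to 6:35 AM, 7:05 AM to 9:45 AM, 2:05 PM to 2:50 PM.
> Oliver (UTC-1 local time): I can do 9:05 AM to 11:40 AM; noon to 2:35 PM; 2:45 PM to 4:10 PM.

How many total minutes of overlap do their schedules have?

Wiremu in UTC: 09:15-09:55, 11:00-11:35, 12:05-14:45, 19:05-19:50 (add 5h to convert from UTC-5).
Oliver in UTC: 10:05-12:40, 13:00-15:35, 15:45-17:10 (add 1h to convert from UTC-1).
Wiremu ∩ Oliver: 11:00-11:35, 12:05-12:40, 13:00-14:45.
Those are the intersection windows.
Summing the common windows: 35 + 35 + 105 = 175 minutes.

175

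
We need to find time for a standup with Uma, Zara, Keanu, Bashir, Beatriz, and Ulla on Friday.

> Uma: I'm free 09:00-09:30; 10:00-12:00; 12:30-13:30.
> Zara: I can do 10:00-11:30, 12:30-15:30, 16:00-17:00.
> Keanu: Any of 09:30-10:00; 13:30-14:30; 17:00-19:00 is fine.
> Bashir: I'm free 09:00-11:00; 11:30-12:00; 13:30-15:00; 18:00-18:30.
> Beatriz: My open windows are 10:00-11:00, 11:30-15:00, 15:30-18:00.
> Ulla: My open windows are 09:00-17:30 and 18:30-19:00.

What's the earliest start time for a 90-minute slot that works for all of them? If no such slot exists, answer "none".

Uma ∩ Zara: 10:00-11:30, 12:30-13:30.
Uma ∩ Zara ∩ Keanu: ∅.
Uma ∩ Zara ∩ Keanu ∩ Bashir: ∅.
Uma ∩ Zara ∩ Keanu ∩ Bashir ∩ Beatriz: ∅.
Uma ∩ Zara ∩ Keanu ∩ Bashir ∩ Beatriz ∩ Ulla: ∅.
There is no time when everyone is free.
No common window is at least 90 minutes long.

none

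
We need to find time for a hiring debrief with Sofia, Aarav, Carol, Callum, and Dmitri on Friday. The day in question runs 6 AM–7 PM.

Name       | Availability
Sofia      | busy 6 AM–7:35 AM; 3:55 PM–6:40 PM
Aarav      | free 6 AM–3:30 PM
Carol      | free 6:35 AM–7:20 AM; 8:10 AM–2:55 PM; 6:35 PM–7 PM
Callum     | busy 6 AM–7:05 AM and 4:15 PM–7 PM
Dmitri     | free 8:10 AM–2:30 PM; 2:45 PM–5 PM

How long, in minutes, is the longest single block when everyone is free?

Sofia free: 07:35-15:55, 18:40-19:00 (invert busy blocks within the working day).
Aarav free: 06:00-15:30.
Carol free: 06:35-07:20, 08:10-14:55, 18:35-19:00.
Callum free: 07:05-16:15 (invert busy blocks within the working day).
Dmitri free: 08:10-14:30, 14:45-17:00.
Sofia ∩ Aarav: 07:35-15:30.
Sofia ∩ Aarav ∩ Carol: 08:10-14:55.
Sofia ∩ Aarav ∩ Carol ∩ Callum: 08:10-14:55.
Sofia ∩ Aarav ∩ Carol ∩ Callum ∩ Dmitri: 08:10-14:30, 14:45-14:55.
The longest is 08:10-14:30 at 380 minutes.

380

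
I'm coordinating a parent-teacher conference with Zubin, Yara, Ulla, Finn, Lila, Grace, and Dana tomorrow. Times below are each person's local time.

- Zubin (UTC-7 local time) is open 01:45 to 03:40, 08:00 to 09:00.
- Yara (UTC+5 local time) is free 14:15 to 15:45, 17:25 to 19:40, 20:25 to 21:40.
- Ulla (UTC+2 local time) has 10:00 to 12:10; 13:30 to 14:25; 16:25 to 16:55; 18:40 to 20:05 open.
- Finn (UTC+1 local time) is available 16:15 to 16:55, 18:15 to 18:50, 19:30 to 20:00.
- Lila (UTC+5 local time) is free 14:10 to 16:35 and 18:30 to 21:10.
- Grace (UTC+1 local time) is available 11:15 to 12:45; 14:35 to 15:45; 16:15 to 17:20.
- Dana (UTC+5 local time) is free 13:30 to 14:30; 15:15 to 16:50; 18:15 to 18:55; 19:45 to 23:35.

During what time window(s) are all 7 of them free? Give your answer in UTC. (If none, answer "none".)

Zubin in UTC: 08:45-10:40, 15:00-16:00 (add 7h to convert from UTC-7).
Yara in UTC: 09:15-10:45, 12:25-14:40, 15:25-16:40 (subtract 5h to convert from UTC+5).
Ulla in UTC: 08:00-10:10, 11:30-12:25, 14:25-14:55, 16:40-18:05 (subtract 2h to convert from UTC+2).
Finn in UTC: 15:15-15:55, 17:15-17:50, 18:30-19:00 (subtract 1h to convert from UTC+1).
Lila in UTC: 09:10-11:35, 13:30-16:10 (subtract 5h to convert from UTC+5).
Grace in UTC: 10:15-11:45, 13:35-14:45, 15:15-16:20 (subtract 1h to convert from UTC+1).
Dana in UTC: 08:30-09:30, 10:15-11:50, 13:15-13:55, 14:45-18:35 (subtract 5h to convert from UTC+5).
Zubin ∩ Yara: 09:15-10:40, 15:25-16:00.
Zubin ∩ Yara ∩ Ulla: 09:15-10:10.
Zubin ∩ Yara ∩ Ulla ∩ Finn: ∅.
Zubin ∩ Yara ∩ Ulla ∩ Finn ∩ Lila: ∅.
Zubin ∩ Yara ∩ Ulla ∩ Finn ∩ Lila ∩ Grace: ∅.
Zubin ∩ Yara ∩ Ulla ∩ Finn ∩ Lila ∩ Grace ∩ Dana: ∅.
There is no time when everyone is free.

none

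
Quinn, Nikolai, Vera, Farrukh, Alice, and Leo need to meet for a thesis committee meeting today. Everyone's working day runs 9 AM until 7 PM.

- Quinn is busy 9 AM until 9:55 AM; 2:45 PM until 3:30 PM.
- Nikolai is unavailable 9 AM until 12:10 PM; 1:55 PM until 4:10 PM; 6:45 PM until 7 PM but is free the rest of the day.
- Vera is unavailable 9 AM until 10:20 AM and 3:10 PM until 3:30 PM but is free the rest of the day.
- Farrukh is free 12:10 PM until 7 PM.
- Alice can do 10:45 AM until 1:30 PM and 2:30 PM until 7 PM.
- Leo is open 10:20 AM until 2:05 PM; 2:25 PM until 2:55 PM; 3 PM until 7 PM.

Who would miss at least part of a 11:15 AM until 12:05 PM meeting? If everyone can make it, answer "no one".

Quinn free: 09:55-14:45, 15:30-19:00 (invert busy blocks within the working day).
Nikolai free: 12:10-13:55, 16:10-18:45 (invert busy blocks within the working day).
Vera free: 10:20-15:10, 15:30-19:00 (invert busy blocks within the working day).
Farrukh free: 12:10-19:00.
Alice free: 10:45-13:30, 14:30-19:00.
Leo free: 10:20-14:05, 14:25-14:55, 15:00-19:00.
Quinn: free for 11:15-12:05. Nikolai: not fully free for 11:15-12:05. Vera: free for 11:15-12:05. Farrukh: not fully free for 11:15-12:05. Alice: free for 11:15-12:05. Leo: free for 11:15-12:05.

Farrukh, Nikolai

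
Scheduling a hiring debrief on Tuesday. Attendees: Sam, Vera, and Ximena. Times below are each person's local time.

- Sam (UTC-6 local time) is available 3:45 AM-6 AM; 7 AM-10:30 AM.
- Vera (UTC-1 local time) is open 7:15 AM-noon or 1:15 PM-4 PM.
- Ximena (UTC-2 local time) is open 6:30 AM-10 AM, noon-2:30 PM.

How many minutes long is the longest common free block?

135

Sam in UTC: 09:45-12:00, 13:00-16:30 (add 6h to convert from UTC-6).
Vera in UTC: 08:15-13:00, 14:15-17:00 (add 1h to convert from UTC-1).
Ximena in UTC: 08:30-12:00, 14:00-16:30 (add 2h to convert from UTC-2).
Sam ∩ Vera: 09:45-12:00, 14:15-16:30.
Sam ∩ Vera ∩ Ximena: 09:45-12:00, 14:15-16:30.
So the common availability across everyone is 09:45-12:00, 14:15-16:30.
The longest is 09:45-12:00 at 135 minutes.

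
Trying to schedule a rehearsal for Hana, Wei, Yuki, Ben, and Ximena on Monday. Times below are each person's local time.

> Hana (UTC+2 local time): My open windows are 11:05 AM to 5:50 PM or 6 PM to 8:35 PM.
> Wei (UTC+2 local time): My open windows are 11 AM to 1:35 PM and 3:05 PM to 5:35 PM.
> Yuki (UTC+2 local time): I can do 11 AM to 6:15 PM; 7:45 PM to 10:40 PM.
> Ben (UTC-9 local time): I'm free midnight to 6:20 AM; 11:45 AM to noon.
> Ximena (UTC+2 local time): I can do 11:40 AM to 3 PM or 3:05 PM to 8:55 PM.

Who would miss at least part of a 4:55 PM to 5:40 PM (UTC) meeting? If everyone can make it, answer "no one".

Ben, Wei, Yuki

Hana in UTC: 09:05-15:50, 16:00-18:35 (subtract 2h to convert from UTC+2).
Wei in UTC: 09:00-11:35, 13:05-15:35 (subtract 2h to convert from UTC+2).
Yuki in UTC: 09:00-16:15, 17:45-20:40 (subtract 2h to convert from UTC+2).
Ben in UTC: 09:00-15:20, 20:45-21:00 (add 9h to convert from UTC-9).
Ximena in UTC: 09:40-13:00, 13:05-18:55 (subtract 2h to convert from UTC+2).
Hana: free for 16:55-17:40. Wei: not fully free for 16:55-17:40. Yuki: not fully free for 16:55-17:40. Ben: not fully free for 16:55-17:40. Ximena: free for 16:55-17:40.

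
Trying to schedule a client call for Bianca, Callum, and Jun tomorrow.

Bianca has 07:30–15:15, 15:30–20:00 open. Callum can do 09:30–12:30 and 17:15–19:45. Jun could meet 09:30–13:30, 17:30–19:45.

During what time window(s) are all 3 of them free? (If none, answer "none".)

09:30-12:30, 17:30-19:45

Bianca ∩ Callum: 09:30-12:30, 17:15-19:45.
Bianca ∩ Callum ∩ Jun: 09:30-12:30, 17:30-19:45.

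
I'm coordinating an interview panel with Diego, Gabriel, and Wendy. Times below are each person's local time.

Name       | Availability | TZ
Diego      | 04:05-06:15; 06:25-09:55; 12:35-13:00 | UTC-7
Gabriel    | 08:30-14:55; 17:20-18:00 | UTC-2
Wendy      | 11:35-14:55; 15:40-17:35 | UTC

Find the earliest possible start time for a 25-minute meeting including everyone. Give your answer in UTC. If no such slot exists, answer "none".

11:35

Diego in UTC: 11:05-13:15, 13:25-16:55, 19:35-20:00 (add 7h to convert from UTC-7).
Gabriel in UTC: 10:30-16:55, 19:20-20:00 (add 2h to convert from UTC-2).
Wendy in UTC: 11:35-14:55, 15:40-17:35.
Diego ∩ Gabriel: 11:05-13:15, 13:25-16:55, 19:35-20:00.
Diego ∩ Gabriel ∩ Wendy: 11:35-13:15, 13:25-14:55, 15:40-16:55.
The first common window of at least 25 minutes is 11:35-13:15, so the earliest start is 11:35.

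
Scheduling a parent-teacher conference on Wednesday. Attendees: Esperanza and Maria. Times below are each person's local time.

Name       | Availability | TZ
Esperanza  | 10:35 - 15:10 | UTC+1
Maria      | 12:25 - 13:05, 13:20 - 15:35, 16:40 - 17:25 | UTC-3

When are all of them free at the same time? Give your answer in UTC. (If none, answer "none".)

Esperanza in UTC: 09:35-14:10 (subtract 1h to convert from UTC+1).
Maria in UTC: 15:25-16:05, 16:20-18:35, 19:40-20:25 (add 3h to convert from UTC-3).
Esperanza ∩ Maria: ∅.
There is no time when everyone is free.

none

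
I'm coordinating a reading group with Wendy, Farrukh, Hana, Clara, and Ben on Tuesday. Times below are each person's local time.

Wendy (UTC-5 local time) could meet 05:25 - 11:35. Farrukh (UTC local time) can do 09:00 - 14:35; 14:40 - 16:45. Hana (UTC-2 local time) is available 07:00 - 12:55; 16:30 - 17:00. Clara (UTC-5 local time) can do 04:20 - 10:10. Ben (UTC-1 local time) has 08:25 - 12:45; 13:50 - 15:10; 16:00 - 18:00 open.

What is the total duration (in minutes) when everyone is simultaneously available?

205

Wendy in UTC: 10:25-16:35 (add 5h to convert from UTC-5).
Farrukh in UTC: 09:00-14:35, 14:40-16:45.
Hana in UTC: 09:00-14:55, 18:30-19:00 (add 2h to convert from UTC-2).
Clara in UTC: 09:20-15:10 (add 5h to convert from UTC-5).
Ben in UTC: 09:25-13:45, 14:50-16:10, 17:00-19:00 (add 1h to convert from UTC-1).
Wendy ∩ Farrukh: 10:25-14:35, 14:40-16:35.
Wendy ∩ Farrukh ∩ Hana: 10:25-14:35, 14:40-14:55.
Wendy ∩ Farrukh ∩ Hana ∩ Clara: 10:25-14:35, 14:40-14:55.
Wendy ∩ Farrukh ∩ Hana ∩ Clara ∩ Ben: 10:25-13:45, 14:50-14:55.
Summing the common windows: 200 + 5 = 205 minutes.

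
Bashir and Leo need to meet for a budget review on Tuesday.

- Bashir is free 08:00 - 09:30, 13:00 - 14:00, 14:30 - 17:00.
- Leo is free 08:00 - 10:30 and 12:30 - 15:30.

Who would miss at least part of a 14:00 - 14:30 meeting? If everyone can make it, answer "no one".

Bashir

Bashir: not fully free for 14:00-14:30. Leo: free for 14:00-14:30.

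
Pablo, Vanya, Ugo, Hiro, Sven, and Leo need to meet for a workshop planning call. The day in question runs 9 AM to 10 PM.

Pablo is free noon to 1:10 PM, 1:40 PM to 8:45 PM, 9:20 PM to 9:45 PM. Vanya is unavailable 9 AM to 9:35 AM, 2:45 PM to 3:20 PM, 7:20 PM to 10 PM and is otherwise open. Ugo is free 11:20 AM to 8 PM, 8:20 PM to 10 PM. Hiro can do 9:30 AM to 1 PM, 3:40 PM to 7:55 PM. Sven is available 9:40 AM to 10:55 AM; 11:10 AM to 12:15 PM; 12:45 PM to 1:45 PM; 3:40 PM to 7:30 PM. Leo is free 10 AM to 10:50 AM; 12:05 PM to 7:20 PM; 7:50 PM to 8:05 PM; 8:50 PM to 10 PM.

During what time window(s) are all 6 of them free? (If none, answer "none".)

Pablo free: 12:00-13:10, 13:40-20:45, 21:20-21:45.
Vanya free: 09:35-14:45, 15:20-19:20 (invert busy blocks within the working day).
Ugo free: 11:20-20:00, 20:20-22:00.
Hiro free: 09:30-13:00, 15:40-19:55.
Sven free: 09:40-10:55, 11:10-12:15, 12:45-13:45, 15:40-19:30.
Leo free: 10:00-10:50, 12:05-19:20, 19:50-20:05, 20:50-22:00.
Pablo ∩ Vanya: 12:00-13:10, 13:40-14:45, 15:20-19:20.
Pablo ∩ Vanya ∩ Ugo: 12:00-13:10, 13:40-14:45, 15:20-19:20.
Pablo ∩ Vanya ∩ Ugo ∩ Hiro: 12:00-13:00, 15:40-19:20.
Pablo ∩ Vanya ∩ Ugo ∩ Hiro ∩ Sven: 12:00-12:15, 12:45-13:00, 15:40-19:20.
Pablo ∩ Vanya ∩ Ugo ∩ Hiro ∩ Sven ∩ Leo: 12:05-12:15, 12:45-13:00, 15:40-19:20.

12:05-12:15, 12:45-13:00, 15:40-19:20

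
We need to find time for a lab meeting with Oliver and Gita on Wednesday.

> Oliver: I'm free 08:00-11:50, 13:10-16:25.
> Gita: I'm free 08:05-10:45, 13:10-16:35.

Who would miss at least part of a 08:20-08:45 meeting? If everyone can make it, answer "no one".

Oliver: free for 08:20-08:45. Gita: free for 08:20-08:45.

no one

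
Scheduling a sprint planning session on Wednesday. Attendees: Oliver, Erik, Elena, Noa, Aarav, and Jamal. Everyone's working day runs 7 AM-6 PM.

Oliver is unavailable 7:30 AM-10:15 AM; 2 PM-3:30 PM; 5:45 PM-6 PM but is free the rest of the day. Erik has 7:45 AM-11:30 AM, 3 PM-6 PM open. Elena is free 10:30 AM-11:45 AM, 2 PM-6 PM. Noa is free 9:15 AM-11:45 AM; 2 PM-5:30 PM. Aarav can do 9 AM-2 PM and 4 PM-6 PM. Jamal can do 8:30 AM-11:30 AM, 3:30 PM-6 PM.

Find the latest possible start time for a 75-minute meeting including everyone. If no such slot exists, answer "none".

Oliver free: 07:00-07:30, 10:15-14:00, 15:30-17:45 (invert busy blocks within the working day).
Erik free: 07:45-11:30, 15:00-18:00.
Elena free: 10:30-11:45, 14:00-18:00.
Noa free: 09:15-11:45, 14:00-17:30.
Aarav free: 09:00-14:00, 16:00-18:00.
Jamal free: 08:30-11:30, 15:30-18:00.
Oliver ∩ Erik: 10:15-11:30, 15:30-17:45.
Oliver ∩ Erik ∩ Elena: 10:30-11:30, 15:30-17:45.
Oliver ∩ Erik ∩ Elena ∩ Noa: 10:30-11:30, 15:30-17:30.
Oliver ∩ Erik ∩ Elena ∩ Noa ∩ Aarav: 10:30-11:30, 16:00-17:30.
Oliver ∩ Erik ∩ Elena ∩ Noa ∩ Aarav ∩ Jamal: 10:30-11:30, 16:00-17:30.
Those are the intersection windows.
The last common window of at least 75 minutes is 16:00-17:30; a 75-minute meeting can start as late as 16:15 and still end by 17:30.

16:15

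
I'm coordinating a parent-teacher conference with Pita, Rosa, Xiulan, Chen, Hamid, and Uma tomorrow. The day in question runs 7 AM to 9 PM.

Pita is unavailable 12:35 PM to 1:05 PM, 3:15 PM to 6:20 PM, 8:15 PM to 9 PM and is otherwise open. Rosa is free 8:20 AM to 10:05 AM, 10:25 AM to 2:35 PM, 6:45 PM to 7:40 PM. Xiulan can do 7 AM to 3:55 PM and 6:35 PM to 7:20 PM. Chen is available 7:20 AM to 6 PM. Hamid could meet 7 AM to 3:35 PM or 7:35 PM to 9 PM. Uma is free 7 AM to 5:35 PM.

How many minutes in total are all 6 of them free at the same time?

Pita free: 07:00-12:35, 13:05-15:15, 18:20-20:15 (invert busy blocks within the working day).
Rosa free: 08:20-10:05, 10:25-14:35, 18:45-19:40.
Xiulan free: 07:00-15:55, 18:35-19:20.
Chen free: 07:20-18:00.
Hamid free: 07:00-15:35, 19:35-21:00.
Uma free: 07:00-17:35.
Pita ∩ Rosa: 08:20-10:05, 10:25-12:35, 13:05-14:35, 18:45-19:40.
Pita ∩ Rosa ∩ Xiulan: 08:20-10:05, 10:25-12:35, 13:05-14:35, 18:45-19:20.
Pita ∩ Rosa ∩ Xiulan ∩ Chen: 08:20-10:05, 10:25-12:35, 13:05-14:35.
Pita ∩ Rosa ∩ Xiulan ∩ Chen ∩ Hamid: 08:20-10:05, 10:25-12:35, 13:05-14:35.
Pita ∩ Rosa ∩ Xiulan ∩ Chen ∩ Hamid ∩ Uma: 08:20-10:05, 10:25-12:35, 13:05-14:35.
So the common availability across everyone is 08:20-10:05, 10:25-12:35, 13:05-14:35.
Summing the common windows: 105 + 130 + 90 = 325 minutes.

325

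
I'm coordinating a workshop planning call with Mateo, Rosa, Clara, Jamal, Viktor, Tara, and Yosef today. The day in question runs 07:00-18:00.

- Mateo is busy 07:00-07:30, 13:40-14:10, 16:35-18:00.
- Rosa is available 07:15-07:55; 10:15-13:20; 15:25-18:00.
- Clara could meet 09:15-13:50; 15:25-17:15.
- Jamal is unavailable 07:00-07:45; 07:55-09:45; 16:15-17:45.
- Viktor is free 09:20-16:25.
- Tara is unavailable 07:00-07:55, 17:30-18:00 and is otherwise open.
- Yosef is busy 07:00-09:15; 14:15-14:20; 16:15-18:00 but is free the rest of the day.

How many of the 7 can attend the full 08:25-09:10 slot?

2

Mateo free: 07:30-13:40, 14:10-16:35 (invert busy blocks within the working day).
Rosa free: 07:15-07:55, 10:15-13:20, 15:25-18:00.
Clara free: 09:15-13:50, 15:25-17:15.
Jamal free: 07:45-07:55, 09:45-16:15, 17:45-18:00 (invert busy blocks within the working day).
Viktor free: 09:20-16:25.
Tara free: 07:55-17:30 (invert busy blocks within the working day).
Yosef free: 09:15-14:15, 14:20-16:15 (invert busy blocks within the working day).
Mateo and Tara can make the full 08:25-09:10 slot — that's 2.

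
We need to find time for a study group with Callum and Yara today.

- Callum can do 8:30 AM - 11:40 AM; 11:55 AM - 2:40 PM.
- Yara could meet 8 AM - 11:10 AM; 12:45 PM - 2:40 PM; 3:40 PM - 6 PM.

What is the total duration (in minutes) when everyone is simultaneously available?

275

Callum ∩ Yara: 08:30-11:10, 12:45-14:40.
Summing the common windows: 160 + 115 = 275 minutes.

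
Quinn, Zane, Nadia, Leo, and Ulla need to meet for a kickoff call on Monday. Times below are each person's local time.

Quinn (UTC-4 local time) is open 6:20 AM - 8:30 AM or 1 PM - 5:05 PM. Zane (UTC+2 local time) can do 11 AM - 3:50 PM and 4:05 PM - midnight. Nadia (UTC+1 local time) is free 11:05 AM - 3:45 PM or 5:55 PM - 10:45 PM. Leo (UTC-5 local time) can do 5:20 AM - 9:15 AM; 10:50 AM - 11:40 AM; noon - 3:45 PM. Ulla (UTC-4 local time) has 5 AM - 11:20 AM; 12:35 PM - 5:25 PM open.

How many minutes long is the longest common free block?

Quinn in UTC: 10:20-12:30, 17:00-21:05 (add 4h to convert from UTC-4).
Zane in UTC: 09:00-13:50, 14:05-22:00 (subtract 2h to convert from UTC+2).
Nadia in UTC: 10:05-14:45, 16:55-21:45 (subtract 1h to convert from UTC+1).
Leo in UTC: 10:20-14:15, 15:50-16:40, 17:00-20:45 (add 5h to convert from UTC-5).
Ulla in UTC: 09:00-15:20, 16:35-21:25 (add 4h to convert from UTC-4).
Quinn ∩ Zane: 10:20-12:30, 17:00-21:05.
Quinn ∩ Zane ∩ Nadia: 10:20-12:30, 17:00-21:05.
Quinn ∩ Zane ∩ Nadia ∩ Leo: 10:20-12:30, 17:00-20:45.
Quinn ∩ Zane ∩ Nadia ∩ Leo ∩ Ulla: 10:20-12:30, 17:00-20:45.
The longest is 17:00-20:45 at 225 minutes.

225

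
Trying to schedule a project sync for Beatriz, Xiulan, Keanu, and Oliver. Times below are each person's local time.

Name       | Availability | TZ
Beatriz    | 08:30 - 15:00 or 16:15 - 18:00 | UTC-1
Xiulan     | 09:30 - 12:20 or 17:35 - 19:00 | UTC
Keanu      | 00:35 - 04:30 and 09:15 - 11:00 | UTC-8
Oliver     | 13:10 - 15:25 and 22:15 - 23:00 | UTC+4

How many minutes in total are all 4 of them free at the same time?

160

Beatriz in UTC: 09:30-16:00, 17:15-19:00 (add 1h to convert from UTC-1).
Xiulan in UTC: 09:30-12:20, 17:35-19:00.
Keanu in UTC: 08:35-12:30, 17:15-19:00 (add 8h to convert from UTC-8).
Oliver in UTC: 09:10-11:25, 18:15-19:00 (subtract 4h to convert from UTC+4).
Beatriz ∩ Xiulan: 09:30-12:20, 17:35-19:00.
Beatriz ∩ Xiulan ∩ Keanu: 09:30-12:20, 17:35-19:00.
Beatriz ∩ Xiulan ∩ Keanu ∩ Oliver: 09:30-11:25, 18:15-19:00.
Summing the common windows: 115 + 45 = 160 minutes.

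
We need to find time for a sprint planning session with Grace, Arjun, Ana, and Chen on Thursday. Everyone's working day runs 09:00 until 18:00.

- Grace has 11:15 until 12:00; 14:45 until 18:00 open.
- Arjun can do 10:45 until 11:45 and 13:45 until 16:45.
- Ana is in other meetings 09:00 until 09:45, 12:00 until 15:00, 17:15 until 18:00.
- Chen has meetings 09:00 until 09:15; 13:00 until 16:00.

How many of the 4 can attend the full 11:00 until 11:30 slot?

3

Grace free: 11:15-12:00, 14:45-18:00.
Arjun free: 10:45-11:45, 13:45-16:45.
Ana free: 09:45-12:00, 15:00-17:15 (invert busy blocks within the working day).
Chen free: 09:15-13:00, 16:00-18:00 (invert busy blocks within the working day).
Arjun, Ana, and Chen can make the full 11:00-11:30 slot — that's 3.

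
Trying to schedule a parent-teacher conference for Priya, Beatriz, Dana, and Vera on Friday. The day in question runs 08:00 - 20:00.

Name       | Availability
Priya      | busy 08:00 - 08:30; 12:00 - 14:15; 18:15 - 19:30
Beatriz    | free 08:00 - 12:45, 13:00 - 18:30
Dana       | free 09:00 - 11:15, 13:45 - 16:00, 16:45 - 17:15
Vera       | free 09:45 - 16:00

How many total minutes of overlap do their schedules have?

195

Priya free: 08:30-12:00, 14:15-18:15, 19:30-20:00 (invert busy blocks within the working day).
Beatriz free: 08:00-12:45, 13:00-18:30.
Dana free: 09:00-11:15, 13:45-16:00, 16:45-17:15.
Vera free: 09:45-16:00.
Priya ∩ Beatriz: 08:30-12:00, 14:15-18:15.
Priya ∩ Beatriz ∩ Dana: 09:00-11:15, 14:15-16:00, 16:45-17:15.
Priya ∩ Beatriz ∩ Dana ∩ Vera: 09:45-11:15, 14:15-16:00.
Those are the intersection windows.
Summing the common windows: 90 + 105 = 195 minutes.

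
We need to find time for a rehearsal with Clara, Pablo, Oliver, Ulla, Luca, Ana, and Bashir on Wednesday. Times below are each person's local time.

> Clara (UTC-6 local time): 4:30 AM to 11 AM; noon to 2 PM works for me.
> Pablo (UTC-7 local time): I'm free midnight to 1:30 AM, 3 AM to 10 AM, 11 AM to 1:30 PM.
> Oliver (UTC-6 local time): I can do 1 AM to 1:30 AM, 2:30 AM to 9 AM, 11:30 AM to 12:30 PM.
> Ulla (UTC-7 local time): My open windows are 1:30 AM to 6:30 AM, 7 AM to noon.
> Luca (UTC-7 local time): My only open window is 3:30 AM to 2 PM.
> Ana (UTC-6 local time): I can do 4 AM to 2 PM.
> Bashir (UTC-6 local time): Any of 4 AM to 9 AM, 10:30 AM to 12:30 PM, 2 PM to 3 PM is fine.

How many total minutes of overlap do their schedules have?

Clara in UTC: 10:30-17:00, 18:00-20:00 (add 6h to convert from UTC-6).
Pablo in UTC: 07:00-08:30, 10:00-17:00, 18:00-20:30 (add 7h to convert from UTC-7).
Oliver in UTC: 07:00-07:30, 08:30-15:00, 17:30-18:30 (add 6h to convert from UTC-6).
Ulla in UTC: 08:30-13:30, 14:00-19:00 (add 7h to convert from UTC-7).
Luca in UTC: 10:30-21:00 (add 7h to convert from UTC-7).
Ana in UTC: 10:00-20:00 (add 6h to convert from UTC-6).
Bashir in UTC: 10:00-15:00, 16:30-18:30, 20:00-21:00 (add 6h to convert from UTC-6).
Clara ∩ Pablo: 10:30-17:00, 18:00-20:00.
Clara ∩ Pablo ∩ Oliver: 10:30-15:00, 18:00-18:30.
Clara ∩ Pablo ∩ Oliver ∩ Ulla: 10:30-13:30, 14:00-15:00, 18:00-18:30.
Clara ∩ Pablo ∩ Oliver ∩ Ulla ∩ Luca: 10:30-13:30, 14:00-15:00, 18:00-18:30.
Clara ∩ Pablo ∩ Oliver ∩ Ulla ∩ Luca ∩ Ana: 10:30-13:30, 14:00-15:00, 18:00-18:30.
Clara ∩ Pablo ∩ Oliver ∩ Ulla ∩ Luca ∩ Ana ∩ Bashir: 10:30-13:30, 14:00-15:00, 18:00-18:30.
Summing the common windows: 180 + 60 + 30 = 270 minutes.

270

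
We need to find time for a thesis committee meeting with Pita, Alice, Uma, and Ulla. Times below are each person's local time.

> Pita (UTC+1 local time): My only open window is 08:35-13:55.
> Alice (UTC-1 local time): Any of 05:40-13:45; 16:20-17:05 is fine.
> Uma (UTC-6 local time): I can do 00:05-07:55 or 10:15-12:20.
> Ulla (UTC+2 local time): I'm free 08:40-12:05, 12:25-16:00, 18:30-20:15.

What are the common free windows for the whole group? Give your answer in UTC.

Pita in UTC: 07:35-12:55 (subtract 1h to convert from UTC+1).
Alice in UTC: 06:40-14:45, 17:20-18:05 (add 1h to convert from UTC-1).
Uma in UTC: 06:05-13:55, 16:15-18:20 (add 6h to convert from UTC-6).
Ulla in UTC: 06:40-10:05, 10:25-14:00, 16:30-18:15 (subtract 2h to convert from UTC+2).
Pita ∩ Alice: 07:35-12:55.
Pita ∩ Alice ∩ Uma: 07:35-12:55.
Pita ∩ Alice ∩ Uma ∩ Ulla: 07:35-10:05, 10:25-12:55.

07:35-10:05, 10:25-12:55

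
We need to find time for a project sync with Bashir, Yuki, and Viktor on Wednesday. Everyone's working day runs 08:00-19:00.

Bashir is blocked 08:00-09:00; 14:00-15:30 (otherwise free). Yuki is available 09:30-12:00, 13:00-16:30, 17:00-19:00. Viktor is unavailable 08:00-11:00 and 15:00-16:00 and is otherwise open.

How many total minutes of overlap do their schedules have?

270

Bashir free: 09:00-14:00, 15:30-19:00 (invert busy blocks within the working day).
Yuki free: 09:30-12:00, 13:00-16:30, 17:00-19:00.
Viktor free: 11:00-15:00, 16:00-19:00 (invert busy blocks within the working day).
Bashir ∩ Yuki: 09:30-12:00, 13:00-14:00, 15:30-16:30, 17:00-19:00.
Bashir ∩ Yuki ∩ Viktor: 11:00-12:00, 13:00-14:00, 16:00-16:30, 17:00-19:00.
So the common availability across everyone is 11:00-12:00, 13:00-14:00, 16:00-16:30, 17:00-19:00.
Summing the common windows: 60 + 60 + 30 + 120 = 270 minutes.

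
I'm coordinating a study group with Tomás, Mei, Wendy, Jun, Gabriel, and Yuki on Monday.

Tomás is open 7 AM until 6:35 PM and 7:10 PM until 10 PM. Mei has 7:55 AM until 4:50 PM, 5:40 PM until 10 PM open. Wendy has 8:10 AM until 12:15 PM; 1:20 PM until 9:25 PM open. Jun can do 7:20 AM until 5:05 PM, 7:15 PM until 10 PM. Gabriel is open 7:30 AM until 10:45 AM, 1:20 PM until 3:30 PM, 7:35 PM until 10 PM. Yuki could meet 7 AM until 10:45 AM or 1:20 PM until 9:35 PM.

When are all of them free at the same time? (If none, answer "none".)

Tomás ∩ Mei: 07:55-16:50, 17:40-18:35, 19:10-22:00.
Tomás ∩ Mei ∩ Wendy: 08:10-12:15, 13:20-16:50, 17:40-18:35, 19:10-21:25.
Tomás ∩ Mei ∩ Wendy ∩ Jun: 08:10-12:15, 13:20-16:50, 19:15-21:25.
Tomás ∩ Mei ∩ Wendy ∩ Jun ∩ Gabriel: 08:10-10:45, 13:20-15:30, 19:35-21:25.
Tomás ∩ Mei ∩ Wendy ∩ Jun ∩ Gabriel ∩ Yuki: 08:10-10:45, 13:20-15:30, 19:35-21:25.

08:10-10:45, 13:20-15:30, 19:35-21:25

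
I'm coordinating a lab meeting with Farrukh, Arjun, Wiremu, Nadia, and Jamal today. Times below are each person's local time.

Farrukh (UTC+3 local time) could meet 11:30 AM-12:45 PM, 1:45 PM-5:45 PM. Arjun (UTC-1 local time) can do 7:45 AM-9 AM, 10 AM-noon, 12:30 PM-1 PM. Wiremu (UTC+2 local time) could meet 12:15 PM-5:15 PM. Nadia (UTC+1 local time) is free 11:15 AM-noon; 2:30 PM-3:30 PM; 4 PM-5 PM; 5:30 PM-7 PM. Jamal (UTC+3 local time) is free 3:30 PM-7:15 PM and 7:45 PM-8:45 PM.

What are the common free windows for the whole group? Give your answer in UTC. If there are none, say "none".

13:30-14:00

Farrukh in UTC: 08:30-09:45, 10:45-14:45 (subtract 3h to convert from UTC+3).
Arjun in UTC: 08:45-10:00, 11:00-13:00, 13:30-14:00 (add 1h to convert from UTC-1).
Wiremu in UTC: 10:15-15:15 (subtract 2h to convert from UTC+2).
Nadia in UTC: 10:15-11:00, 13:30-14:30, 15:00-16:00, 16:30-18:00 (subtract 1h to convert from UTC+1).
Jamal in UTC: 12:30-16:15, 16:45-17:45 (subtract 3h to convert from UTC+3).
Farrukh ∩ Arjun: 08:45-09:45, 11:00-13:00, 13:30-14:00.
Farrukh ∩ Arjun ∩ Wiremu: 11:00-13:00, 13:30-14:00.
Farrukh ∩ Arjun ∩ Wiremu ∩ Nadia: 13:30-14:00.
Farrukh ∩ Arjun ∩ Wiremu ∩ Nadia ∩ Jamal: 13:30-14:00.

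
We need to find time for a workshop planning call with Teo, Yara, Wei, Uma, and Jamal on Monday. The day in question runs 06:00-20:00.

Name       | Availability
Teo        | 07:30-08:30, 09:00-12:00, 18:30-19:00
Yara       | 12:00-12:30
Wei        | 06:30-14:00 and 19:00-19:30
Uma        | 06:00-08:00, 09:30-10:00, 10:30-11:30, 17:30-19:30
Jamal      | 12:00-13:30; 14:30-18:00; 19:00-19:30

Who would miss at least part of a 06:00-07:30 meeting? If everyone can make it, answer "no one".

Teo: not fully free for 06:00-07:30. Yara: not fully free for 06:00-07:30. Wei: not fully free for 06:00-07:30. Uma: free for 06:00-07:30. Jamal: not fully free for 06:00-07:30.

Jamal, Teo, Wei, Yara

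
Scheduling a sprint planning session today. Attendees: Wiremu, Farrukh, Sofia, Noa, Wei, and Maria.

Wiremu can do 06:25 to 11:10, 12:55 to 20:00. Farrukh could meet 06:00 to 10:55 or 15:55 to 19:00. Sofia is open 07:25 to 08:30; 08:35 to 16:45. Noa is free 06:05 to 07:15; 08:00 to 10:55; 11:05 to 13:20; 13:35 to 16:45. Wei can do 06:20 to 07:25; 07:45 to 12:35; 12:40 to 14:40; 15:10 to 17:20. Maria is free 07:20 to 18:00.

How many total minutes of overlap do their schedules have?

Wiremu ∩ Farrukh: 06:25-10:55, 15:55-19:00.
Wiremu ∩ Farrukh ∩ Sofia: 07:25-08:30, 08:35-10:55, 15:55-16:45.
Wiremu ∩ Farrukh ∩ Sofia ∩ Noa: 08:00-08:30, 08:35-10:55, 15:55-16:45.
Wiremu ∩ Farrukh ∩ Sofia ∩ Noa ∩ Wei: 08:00-08:30, 08:35-10:55, 15:55-16:45.
Wiremu ∩ Farrukh ∩ Sofia ∩ Noa ∩ Wei ∩ Maria: 08:00-08:30, 08:35-10:55, 15:55-16:45.
Those are the intersection windows.
Summing the common windows: 30 + 140 + 50 = 220 minutes.

220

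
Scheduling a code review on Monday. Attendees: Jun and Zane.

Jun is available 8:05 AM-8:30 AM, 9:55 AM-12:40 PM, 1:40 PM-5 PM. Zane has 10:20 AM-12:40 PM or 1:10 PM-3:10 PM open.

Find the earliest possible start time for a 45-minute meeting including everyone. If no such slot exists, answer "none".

10:20

Jun ∩ Zane: 10:20-12:40, 13:40-15:10.
The first common window of at least 45 minutes is 10:20-12:40, so the earliest start is 10:20.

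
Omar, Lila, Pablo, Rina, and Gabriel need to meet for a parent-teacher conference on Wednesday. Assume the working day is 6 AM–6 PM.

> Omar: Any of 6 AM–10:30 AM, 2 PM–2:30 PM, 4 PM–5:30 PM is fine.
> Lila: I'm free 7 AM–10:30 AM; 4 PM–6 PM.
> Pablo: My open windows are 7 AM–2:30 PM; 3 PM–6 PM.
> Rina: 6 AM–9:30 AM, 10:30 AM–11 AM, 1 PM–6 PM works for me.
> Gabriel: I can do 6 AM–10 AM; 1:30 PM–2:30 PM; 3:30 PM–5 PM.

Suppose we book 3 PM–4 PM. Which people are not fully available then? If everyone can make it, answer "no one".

Omar: not fully free for 15:00-16:00. Lila: not fully free for 15:00-16:00. Pablo: free for 15:00-16:00. Rina: free for 15:00-16:00. Gabriel: not fully free for 15:00-16:00.

Gabriel, Lila, Omar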